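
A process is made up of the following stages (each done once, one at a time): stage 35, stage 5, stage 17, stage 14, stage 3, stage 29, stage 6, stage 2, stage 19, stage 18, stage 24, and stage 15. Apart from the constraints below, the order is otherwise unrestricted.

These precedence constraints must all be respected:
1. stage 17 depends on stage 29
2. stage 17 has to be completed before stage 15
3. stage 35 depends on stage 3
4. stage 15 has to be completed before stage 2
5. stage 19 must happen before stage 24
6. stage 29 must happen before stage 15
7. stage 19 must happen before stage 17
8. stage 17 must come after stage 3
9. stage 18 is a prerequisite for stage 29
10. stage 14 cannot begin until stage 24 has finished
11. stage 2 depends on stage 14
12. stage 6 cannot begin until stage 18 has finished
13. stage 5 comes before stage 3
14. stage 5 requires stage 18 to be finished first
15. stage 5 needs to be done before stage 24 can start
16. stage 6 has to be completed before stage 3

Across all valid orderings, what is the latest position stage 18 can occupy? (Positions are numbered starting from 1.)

2

The stages that are forced after stage 18, directly or by a chain of constraints, are stage 35, stage 5, stage 17, stage 14, stage 3, stage 29, stage 6, stage 2, stage 24, stage 15. That's 10 stages.
So at least 10 stages follow stage 18, putting stage 18 no later than position 2. That position is achievable by scheduling everything else first.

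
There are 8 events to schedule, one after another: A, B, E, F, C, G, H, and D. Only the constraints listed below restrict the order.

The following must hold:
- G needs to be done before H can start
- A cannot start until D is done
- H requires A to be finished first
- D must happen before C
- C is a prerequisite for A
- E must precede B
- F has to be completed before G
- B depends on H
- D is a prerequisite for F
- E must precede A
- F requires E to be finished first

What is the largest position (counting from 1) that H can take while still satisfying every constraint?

7

The only event forced after H (directly or by a chain) is B.
With 1 mandatory successor out of 8 events total, the latest slot for H is 8−1 = 7, and it's reachable by doing all non-successors before H.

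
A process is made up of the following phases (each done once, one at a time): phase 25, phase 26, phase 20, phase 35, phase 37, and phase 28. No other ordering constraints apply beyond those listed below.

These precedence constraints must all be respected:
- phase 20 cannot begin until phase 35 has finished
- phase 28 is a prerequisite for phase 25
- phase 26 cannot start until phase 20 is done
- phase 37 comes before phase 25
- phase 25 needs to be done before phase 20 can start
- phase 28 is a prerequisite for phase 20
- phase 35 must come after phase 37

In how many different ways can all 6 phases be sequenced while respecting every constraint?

5

2 phases have no prerequisites (phase 37, phase 28), so any of them could come first.
Counting all ways to extend the partial order to a total order gives 5.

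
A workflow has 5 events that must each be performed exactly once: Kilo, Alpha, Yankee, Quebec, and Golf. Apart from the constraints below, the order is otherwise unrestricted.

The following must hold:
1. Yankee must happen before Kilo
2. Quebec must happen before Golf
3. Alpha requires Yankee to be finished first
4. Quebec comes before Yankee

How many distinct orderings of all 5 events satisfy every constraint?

8

Only Quebec has no prerequisites, so it must go first.
Systematically extending each partial ordering one event at a time and counting, there are 8 complete orderings.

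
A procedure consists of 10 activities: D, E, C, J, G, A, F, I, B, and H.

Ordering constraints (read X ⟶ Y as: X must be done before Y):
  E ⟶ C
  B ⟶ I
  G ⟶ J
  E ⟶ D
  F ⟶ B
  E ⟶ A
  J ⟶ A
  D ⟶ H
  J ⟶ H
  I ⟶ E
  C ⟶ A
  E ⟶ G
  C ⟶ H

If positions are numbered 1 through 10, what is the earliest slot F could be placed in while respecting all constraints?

1

Nothing is required before F; it can be the very first activity.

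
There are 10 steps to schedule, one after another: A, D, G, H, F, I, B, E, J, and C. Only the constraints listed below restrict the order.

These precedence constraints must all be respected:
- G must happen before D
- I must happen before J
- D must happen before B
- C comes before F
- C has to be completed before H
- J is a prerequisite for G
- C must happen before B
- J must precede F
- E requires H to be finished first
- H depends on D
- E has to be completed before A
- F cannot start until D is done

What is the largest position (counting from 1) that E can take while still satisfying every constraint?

9

Following the constraints forward from E, its only required successor is A.
With 1 mandatory successor out of 10 steps total, the latest slot for E is 10−1 = 9, and it's reachable by doing all non-successors before E.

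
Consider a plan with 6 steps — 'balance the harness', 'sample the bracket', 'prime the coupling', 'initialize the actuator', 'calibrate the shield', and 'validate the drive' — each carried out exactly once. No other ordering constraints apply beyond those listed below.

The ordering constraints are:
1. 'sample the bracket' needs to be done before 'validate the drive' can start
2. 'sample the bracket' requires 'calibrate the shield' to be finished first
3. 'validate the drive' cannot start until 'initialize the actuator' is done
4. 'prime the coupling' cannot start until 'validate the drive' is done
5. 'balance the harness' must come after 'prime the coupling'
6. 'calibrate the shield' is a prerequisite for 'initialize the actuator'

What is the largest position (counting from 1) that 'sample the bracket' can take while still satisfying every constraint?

The steps that are forced after 'sample the bracket', directly or by a chain of constraints, are 'balance the harness', 'prime the coupling', 'validate the drive'. That's 3 steps.
With 3 mandatory successors out of 6 steps total, the latest slot for 'sample the bracket' is 6−3 = 3, and it's reachable by doing all non-successors before 'sample the bracket'.

3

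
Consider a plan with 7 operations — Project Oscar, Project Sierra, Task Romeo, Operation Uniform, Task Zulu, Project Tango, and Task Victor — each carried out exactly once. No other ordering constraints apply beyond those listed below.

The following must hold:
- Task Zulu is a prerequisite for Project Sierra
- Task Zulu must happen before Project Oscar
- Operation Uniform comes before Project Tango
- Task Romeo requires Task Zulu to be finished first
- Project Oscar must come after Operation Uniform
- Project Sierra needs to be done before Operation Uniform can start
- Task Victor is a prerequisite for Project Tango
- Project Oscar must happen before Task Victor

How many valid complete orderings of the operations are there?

6

Task Zulu is the only operation with nothing required before it, so every ordering starts there.
Enumerating by repeatedly choosing an available operation (one whose prerequisites are all placed) gives 6 distinct complete orderings.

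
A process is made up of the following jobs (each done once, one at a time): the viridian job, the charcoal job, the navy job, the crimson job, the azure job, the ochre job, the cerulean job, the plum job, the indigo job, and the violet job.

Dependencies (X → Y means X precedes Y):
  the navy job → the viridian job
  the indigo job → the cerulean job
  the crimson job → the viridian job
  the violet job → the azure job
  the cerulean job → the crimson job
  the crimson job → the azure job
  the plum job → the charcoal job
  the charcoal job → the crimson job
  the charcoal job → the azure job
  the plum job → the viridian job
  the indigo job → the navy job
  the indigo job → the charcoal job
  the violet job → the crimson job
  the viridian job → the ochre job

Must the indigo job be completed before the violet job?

The indigo job and the violet job are not related by any chain of constraints.
So the indigo job can come before the violet job or after — it is not forced.

No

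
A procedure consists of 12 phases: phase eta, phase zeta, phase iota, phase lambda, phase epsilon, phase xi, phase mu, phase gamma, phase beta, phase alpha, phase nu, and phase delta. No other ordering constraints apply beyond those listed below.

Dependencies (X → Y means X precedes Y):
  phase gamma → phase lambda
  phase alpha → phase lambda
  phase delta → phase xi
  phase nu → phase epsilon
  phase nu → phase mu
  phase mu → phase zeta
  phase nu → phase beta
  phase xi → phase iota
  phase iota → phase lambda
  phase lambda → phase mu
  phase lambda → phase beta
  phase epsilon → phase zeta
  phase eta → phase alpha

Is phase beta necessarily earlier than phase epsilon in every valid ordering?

Nothing in the constraints links phase beta and phase epsilon; they are unordered relative to each other.
A valid ordering placing phase epsilon before phase beta exists, so the answer is no.

No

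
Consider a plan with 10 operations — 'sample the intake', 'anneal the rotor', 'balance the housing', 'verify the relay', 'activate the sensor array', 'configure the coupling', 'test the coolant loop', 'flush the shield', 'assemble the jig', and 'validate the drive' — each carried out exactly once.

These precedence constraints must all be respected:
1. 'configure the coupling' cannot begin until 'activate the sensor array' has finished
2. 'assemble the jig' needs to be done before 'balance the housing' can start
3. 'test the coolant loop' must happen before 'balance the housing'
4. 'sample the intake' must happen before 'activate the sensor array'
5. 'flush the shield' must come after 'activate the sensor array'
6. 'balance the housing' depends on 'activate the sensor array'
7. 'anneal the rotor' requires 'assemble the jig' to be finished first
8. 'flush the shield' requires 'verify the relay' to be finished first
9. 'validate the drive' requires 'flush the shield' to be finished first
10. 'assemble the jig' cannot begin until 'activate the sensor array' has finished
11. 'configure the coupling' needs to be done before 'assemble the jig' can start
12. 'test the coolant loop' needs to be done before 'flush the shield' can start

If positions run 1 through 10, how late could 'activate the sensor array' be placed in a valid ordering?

4

Every operation that must follow 'activate the sensor array' has to come after it. Tracing all chains starting from 'activate the sensor array', those operations are: 'anneal the rotor', 'balance the housing', 'configure the coupling', 'flush the shield', 'assemble the jig', 'validate the drive' — 6 in total.
With 6 mandatory successors out of 10 operations total, the latest slot for 'activate the sensor array' is 10−6 = 4, and it's reachable by doing all non-successors before 'activate the sensor array'.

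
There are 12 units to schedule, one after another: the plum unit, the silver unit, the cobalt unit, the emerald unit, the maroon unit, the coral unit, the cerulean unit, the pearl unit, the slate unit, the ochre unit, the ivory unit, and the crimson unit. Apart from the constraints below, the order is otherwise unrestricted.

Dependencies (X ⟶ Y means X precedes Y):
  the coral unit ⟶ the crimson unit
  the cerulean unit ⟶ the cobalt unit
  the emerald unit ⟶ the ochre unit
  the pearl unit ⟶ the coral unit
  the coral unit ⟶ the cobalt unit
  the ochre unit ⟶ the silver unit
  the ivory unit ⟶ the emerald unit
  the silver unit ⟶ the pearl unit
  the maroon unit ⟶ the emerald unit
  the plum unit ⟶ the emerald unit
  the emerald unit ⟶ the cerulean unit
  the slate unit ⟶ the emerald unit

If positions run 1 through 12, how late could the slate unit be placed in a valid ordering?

4

The units that are forced after the slate unit, directly or by a chain of constraints, are the silver unit, the cobalt unit, the emerald unit, the coral unit, the cerulean unit, the pearl unit, the ochre unit, the crimson unit. That's 8 units.
With 8 mandatory successors out of 12 units total, the latest slot for the slate unit is 12−8 = 4, and it's reachable by doing all non-successors before the slate unit.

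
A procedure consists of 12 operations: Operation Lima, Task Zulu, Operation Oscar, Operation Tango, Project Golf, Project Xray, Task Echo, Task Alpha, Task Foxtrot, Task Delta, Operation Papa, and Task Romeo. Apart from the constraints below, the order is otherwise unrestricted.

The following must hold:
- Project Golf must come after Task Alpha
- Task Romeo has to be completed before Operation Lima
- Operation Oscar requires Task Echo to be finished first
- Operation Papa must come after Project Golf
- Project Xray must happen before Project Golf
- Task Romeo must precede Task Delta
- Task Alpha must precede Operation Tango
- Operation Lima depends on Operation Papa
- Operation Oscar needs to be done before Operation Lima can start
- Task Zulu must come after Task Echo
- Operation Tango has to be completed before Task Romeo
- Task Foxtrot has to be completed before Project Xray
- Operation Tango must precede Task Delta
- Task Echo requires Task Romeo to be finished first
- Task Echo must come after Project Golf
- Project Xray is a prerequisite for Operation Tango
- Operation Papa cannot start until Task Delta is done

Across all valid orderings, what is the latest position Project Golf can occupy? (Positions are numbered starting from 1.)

Following every chain forward from Project Golf, the operations that must come later are Operation Lima, Task Zulu, Operation Oscar, Task Echo, Operation Papa — 5 of them.
With 5 mandatory successors out of 12 operations total, the latest slot for Project Golf is 12−5 = 7, and it's reachable by doing all non-successors before Project Golf.

7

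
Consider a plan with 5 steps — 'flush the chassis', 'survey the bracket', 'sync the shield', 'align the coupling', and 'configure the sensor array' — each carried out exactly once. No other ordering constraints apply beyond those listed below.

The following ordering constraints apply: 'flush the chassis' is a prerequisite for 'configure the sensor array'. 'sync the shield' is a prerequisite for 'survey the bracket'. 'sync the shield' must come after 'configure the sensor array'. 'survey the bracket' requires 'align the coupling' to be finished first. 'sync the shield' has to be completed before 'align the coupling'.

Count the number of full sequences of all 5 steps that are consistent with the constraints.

'flush the chassis' is the only step with nothing required before it, so every ordering starts there.
Every step is then forced in turn, so only 1 complete ordering is consistent with the constraints.

1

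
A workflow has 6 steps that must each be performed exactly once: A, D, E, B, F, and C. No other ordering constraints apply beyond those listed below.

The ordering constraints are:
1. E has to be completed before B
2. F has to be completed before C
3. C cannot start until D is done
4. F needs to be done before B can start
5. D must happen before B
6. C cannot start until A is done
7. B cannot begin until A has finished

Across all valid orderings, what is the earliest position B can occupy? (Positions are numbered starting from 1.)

Every step that must precede B has to come before it. Tracing all chains that end at B, those steps are: A, D, E, F — 4 in total.
With 4 mandatory predecessors, the earliest B can sit is position 4+1 = 5, and placing just those 4 first achieves it.

5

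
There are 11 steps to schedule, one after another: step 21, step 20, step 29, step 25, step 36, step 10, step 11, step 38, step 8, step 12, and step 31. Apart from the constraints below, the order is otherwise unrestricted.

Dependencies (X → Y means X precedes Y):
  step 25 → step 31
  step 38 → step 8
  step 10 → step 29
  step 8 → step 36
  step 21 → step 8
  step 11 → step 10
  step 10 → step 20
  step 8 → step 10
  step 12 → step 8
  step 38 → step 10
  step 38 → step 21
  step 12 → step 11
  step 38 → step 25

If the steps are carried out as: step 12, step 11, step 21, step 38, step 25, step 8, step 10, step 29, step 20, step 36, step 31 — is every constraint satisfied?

No

In the proposed order, step 21 appears before step 38.
Since step 38 is required before step 21, the ordering is invalid.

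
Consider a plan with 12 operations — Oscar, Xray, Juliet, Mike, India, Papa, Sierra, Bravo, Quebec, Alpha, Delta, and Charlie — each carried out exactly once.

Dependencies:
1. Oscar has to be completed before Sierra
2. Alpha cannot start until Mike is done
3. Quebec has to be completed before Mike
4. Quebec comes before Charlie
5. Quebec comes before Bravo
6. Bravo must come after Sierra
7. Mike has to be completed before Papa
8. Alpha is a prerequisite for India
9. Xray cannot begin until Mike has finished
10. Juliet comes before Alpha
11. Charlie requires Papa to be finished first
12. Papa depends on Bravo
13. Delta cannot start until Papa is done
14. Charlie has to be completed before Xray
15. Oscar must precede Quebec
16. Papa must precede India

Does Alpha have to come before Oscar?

In fact the dependencies run the other way: Oscar → Quebec → Mike → Alpha.
So Alpha never precedes Oscar.

No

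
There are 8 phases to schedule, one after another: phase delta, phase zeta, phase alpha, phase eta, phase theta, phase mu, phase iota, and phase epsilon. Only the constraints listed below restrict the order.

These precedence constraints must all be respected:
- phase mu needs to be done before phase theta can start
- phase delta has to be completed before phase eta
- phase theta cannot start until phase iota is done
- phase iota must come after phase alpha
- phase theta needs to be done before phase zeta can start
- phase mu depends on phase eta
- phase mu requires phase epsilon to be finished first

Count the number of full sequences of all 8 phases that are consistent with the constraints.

3 phases have no prerequisites (phase delta, phase alpha, phase epsilon), so any of them could come first.
Enumerating by repeatedly choosing an available phase (one whose prerequisites are all placed) gives 45 distinct complete orderings.

45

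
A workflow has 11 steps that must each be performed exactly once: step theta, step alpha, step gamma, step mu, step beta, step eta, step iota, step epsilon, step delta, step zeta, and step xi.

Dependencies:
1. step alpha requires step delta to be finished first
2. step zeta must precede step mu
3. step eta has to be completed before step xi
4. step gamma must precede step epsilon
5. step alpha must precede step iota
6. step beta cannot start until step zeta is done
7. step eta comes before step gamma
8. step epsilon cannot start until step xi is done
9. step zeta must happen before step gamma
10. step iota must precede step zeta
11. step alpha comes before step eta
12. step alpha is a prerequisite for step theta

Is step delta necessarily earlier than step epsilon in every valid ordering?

There is a constraint chain step delta → step alpha → step eta → step gamma → step epsilon.
So step delta must precede step epsilon in any valid ordering.

Yes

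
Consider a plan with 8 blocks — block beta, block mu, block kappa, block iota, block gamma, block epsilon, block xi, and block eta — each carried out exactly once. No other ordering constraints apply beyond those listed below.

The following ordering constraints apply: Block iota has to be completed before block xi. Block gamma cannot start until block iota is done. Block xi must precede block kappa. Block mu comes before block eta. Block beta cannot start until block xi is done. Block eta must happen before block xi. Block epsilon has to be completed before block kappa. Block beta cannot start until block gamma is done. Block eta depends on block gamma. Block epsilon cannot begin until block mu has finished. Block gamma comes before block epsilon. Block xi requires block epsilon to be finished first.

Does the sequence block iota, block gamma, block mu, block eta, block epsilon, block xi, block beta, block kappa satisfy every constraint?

Checking each listed constraint against this order: for instance, block gamma is in position 2 and block beta in position 7, so that constraint holds — and the remaining constraints check out the same way.

Yes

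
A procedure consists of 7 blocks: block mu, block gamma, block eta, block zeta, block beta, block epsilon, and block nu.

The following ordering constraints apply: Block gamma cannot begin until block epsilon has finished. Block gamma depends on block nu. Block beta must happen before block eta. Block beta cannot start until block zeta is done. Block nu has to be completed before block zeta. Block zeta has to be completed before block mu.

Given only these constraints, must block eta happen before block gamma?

No chain of constraints connects block eta to block gamma in either direction.
A valid ordering placing block gamma before block eta exists, so the answer is no.

No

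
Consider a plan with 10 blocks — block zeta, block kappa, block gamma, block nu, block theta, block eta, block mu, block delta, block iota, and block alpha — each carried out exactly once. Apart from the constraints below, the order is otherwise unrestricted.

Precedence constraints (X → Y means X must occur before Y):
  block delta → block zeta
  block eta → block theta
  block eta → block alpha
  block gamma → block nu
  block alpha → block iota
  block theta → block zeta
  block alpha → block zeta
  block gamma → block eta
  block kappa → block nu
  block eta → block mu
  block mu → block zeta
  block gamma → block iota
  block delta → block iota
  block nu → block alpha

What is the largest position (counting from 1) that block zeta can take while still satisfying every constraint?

Block zeta has no required successors, so nothing stops it from going last (position 10).

10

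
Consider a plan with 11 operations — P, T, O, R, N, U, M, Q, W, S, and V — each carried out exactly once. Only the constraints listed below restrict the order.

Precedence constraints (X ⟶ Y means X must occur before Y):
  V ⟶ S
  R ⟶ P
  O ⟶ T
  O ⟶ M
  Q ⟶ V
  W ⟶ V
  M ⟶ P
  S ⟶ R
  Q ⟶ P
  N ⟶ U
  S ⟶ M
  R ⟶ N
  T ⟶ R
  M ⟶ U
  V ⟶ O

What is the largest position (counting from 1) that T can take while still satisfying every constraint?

The operations that are forced after T, directly or by a chain of constraints, are P, R, N, U. That's 4 operations.
So at least 4 operations follow T, putting T no later than position 7. That position is achievable by scheduling everything else first.

7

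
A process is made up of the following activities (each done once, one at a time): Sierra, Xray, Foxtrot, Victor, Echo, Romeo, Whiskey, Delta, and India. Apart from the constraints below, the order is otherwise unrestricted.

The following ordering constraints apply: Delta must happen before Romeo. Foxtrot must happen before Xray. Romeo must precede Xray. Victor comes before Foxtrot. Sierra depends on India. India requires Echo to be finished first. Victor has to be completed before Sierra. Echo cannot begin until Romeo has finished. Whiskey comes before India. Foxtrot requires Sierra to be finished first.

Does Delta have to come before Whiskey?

No

Delta and Whiskey are not related by any chain of constraints.
A valid ordering placing Whiskey before Delta exists, so the answer is no.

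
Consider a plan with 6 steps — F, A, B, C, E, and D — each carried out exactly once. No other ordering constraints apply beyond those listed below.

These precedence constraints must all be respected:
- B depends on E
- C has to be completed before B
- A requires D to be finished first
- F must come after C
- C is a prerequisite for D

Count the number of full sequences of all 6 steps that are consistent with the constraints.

42

The steps with no prerequisites are C, E; any of them can be placed first.
Enumerating by repeatedly choosing an available step (one whose prerequisites are all placed) gives 42 distinct complete orderings.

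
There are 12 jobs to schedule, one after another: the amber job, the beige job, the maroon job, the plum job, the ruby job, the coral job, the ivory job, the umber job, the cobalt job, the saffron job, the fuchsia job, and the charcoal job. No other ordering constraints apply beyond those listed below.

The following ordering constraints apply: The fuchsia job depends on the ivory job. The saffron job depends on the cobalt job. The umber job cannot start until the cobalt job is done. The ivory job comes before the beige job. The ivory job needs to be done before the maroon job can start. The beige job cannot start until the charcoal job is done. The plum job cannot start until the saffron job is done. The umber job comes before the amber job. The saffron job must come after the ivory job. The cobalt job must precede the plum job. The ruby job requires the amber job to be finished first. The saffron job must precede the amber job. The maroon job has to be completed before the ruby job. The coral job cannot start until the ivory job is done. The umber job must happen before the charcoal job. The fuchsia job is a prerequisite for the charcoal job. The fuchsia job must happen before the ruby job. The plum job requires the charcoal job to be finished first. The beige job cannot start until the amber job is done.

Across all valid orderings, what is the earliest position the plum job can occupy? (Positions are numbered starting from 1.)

7

The jobs that are forced before the plum job, directly or transitively, are the ivory job, the umber job, the cobalt job, the saffron job, the fuchsia job, the charcoal job. That's 6 jobs.
With 6 mandatory predecessors, the earliest the plum job can sit is position 6+1 = 7, and placing just those 6 first achieves it.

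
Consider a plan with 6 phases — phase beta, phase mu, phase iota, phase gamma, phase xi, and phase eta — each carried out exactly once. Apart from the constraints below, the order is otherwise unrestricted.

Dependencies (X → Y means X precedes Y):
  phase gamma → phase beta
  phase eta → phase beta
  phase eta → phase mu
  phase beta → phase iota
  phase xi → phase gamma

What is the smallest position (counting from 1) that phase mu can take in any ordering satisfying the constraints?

The only phase forced before phase mu (directly or transitively) is phase eta.
With 1 mandatory predecessor, the earliest phase mu can sit is position 1+1 = 2, and placing just that one first achieves it.

2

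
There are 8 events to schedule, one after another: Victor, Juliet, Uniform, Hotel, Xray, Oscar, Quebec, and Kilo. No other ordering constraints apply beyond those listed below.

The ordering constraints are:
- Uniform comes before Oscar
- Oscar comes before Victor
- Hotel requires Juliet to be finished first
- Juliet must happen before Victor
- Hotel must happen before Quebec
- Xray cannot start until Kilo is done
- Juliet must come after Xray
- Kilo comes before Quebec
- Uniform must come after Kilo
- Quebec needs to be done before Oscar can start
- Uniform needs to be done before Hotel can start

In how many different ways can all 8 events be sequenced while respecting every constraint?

Kilo is the only event with nothing required before it, so every ordering starts there.
Systematically extending each partial ordering one event at a time and counting, there are 3 complete orderings.

3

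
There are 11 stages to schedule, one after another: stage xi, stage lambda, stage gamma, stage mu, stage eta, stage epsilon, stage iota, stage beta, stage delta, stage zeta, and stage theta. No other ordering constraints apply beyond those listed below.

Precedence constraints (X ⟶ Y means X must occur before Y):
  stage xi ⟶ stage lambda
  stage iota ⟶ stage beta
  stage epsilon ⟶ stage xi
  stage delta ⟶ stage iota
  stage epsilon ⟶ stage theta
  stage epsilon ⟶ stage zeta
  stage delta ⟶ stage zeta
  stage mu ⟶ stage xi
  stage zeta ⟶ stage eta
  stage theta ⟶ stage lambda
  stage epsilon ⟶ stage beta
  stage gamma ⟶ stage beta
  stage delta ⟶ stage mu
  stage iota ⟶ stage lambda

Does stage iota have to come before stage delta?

No

There is a chain stage delta → stage iota, which puts stage delta before stage iota.
So stage iota never precedes stage delta.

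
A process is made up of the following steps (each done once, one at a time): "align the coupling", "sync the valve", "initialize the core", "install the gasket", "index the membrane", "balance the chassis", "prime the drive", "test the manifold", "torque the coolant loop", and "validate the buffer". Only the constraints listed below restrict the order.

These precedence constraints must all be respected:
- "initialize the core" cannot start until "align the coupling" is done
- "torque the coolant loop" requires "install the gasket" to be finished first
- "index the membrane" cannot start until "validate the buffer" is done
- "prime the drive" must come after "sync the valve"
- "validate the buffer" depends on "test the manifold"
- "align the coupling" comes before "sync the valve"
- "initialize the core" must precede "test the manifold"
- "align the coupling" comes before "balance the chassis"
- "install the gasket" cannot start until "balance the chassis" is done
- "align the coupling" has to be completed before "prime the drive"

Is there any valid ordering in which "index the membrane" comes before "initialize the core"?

There is a dependency chain "initialize the core" → "test the manifold" → "validate the buffer" → "index the membrane", so "index the membrane" always comes after "initialize the core".
So no valid ordering can have "index the membrane" before "initialize the core".

No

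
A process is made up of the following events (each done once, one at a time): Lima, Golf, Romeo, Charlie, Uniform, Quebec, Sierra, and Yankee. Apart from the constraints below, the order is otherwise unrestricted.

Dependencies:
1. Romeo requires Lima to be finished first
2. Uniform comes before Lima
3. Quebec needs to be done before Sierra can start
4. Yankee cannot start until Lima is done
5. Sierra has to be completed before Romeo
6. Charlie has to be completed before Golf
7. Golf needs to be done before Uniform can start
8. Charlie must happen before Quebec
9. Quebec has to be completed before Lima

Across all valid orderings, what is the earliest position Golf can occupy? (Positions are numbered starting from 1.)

The only event forced before Golf (directly or transitively) is Charlie.
So at minimum 1 event comes before Golf, putting Golf no earlier than position 2. That position is achievable by scheduling exactly that predecessor first.

2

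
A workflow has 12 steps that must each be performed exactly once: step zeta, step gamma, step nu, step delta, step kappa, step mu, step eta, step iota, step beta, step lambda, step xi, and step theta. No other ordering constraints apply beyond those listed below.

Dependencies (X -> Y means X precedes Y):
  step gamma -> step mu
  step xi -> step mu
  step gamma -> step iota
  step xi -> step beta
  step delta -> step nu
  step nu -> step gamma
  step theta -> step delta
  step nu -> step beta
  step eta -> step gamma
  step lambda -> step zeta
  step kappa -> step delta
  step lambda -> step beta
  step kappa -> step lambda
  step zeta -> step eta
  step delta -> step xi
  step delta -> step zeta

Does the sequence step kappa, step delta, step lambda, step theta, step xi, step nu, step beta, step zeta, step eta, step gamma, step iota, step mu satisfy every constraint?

The sequence places step delta ahead of step theta.
That contradicts the constraint that step theta must precede step delta.

No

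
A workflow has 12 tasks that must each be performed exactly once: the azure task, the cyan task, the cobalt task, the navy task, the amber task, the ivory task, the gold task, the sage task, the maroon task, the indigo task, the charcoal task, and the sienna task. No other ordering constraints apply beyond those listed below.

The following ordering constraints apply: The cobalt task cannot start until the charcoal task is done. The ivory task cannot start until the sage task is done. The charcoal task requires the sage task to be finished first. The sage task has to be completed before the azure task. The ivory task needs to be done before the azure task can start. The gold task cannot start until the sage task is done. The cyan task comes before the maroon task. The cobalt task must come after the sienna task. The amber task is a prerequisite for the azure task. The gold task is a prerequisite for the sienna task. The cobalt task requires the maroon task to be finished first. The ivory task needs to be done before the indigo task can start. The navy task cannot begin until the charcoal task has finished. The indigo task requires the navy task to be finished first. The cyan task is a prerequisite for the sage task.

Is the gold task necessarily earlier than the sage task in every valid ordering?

The constraints actually force the sage task before the gold task (via the sage task → the gold task), not the other way around.
So the gold task does not have to come before the sage task — it cannot.

No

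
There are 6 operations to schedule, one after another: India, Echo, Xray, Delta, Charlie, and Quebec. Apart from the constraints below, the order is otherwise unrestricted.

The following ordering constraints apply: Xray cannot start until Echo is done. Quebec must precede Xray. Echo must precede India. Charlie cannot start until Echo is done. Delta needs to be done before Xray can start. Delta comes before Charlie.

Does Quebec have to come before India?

Nothing in the constraints links Quebec and India; they are unordered relative to each other.
There exist valid orderings with India before Quebec, so Quebec is not required to come first.

No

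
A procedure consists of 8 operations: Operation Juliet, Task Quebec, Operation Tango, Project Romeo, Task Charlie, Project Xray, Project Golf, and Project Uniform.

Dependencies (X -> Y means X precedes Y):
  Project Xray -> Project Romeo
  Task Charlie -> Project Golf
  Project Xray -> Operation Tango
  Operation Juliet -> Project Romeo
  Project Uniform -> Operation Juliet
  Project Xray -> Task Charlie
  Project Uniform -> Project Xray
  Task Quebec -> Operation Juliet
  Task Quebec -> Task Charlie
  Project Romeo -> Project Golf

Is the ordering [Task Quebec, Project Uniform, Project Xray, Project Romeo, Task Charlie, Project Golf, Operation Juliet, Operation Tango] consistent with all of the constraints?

No

In the proposed order, Project Romeo appears before Operation Juliet.
But one of the constraints requires Operation Juliet before Project Romeo, so this ordering violates it.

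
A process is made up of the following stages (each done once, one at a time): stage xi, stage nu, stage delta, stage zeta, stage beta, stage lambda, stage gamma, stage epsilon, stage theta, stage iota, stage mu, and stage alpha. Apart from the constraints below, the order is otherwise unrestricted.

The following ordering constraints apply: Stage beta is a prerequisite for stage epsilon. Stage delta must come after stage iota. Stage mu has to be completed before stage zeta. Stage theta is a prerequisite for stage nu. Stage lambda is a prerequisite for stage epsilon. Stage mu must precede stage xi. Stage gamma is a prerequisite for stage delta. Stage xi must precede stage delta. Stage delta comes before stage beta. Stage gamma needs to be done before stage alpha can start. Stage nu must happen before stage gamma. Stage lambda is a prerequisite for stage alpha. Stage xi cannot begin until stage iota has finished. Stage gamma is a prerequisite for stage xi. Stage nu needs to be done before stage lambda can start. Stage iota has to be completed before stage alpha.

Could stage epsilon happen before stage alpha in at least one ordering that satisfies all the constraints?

Yes

No chain of constraints runs from stage alpha to stage epsilon, so stage alpha is not required to come first.
That means at least one valid schedule has stage epsilon before stage alpha.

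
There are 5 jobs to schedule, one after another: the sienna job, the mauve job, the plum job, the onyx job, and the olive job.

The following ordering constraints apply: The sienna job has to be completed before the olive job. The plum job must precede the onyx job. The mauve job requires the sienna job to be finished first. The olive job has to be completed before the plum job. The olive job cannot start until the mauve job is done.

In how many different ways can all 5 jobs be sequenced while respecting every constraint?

1

The sienna job is the only job with nothing required before it, so every ordering starts there.
Every job is then forced in turn, so only 1 complete ordering is consistent with the constraints.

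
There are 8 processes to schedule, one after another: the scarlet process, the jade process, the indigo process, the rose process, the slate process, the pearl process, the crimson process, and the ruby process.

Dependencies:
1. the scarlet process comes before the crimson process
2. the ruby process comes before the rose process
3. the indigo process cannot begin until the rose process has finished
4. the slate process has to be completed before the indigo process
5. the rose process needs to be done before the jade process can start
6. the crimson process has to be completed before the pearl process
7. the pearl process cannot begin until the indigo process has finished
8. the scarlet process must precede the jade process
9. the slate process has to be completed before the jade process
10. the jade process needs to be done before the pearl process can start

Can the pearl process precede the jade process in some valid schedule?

No

Following the jade process → the pearl process, the jade process must precede the pearl process in every valid ordering.
So no valid ordering can have the pearl process before the jade process.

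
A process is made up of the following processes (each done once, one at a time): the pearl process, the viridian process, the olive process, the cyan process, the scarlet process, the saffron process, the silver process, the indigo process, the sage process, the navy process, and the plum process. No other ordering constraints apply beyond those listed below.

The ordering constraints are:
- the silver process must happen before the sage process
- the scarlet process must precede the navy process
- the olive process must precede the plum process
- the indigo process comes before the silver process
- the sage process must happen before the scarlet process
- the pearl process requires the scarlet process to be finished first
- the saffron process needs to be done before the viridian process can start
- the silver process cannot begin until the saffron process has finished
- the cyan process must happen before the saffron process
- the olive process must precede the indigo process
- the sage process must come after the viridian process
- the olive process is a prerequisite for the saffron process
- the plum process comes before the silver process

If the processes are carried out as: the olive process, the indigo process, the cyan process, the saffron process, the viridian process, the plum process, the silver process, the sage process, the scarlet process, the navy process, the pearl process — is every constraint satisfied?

Yes

Going through the constraints one by one, each required predecessor appears earlier in the sequence than its dependent — e.g. the indigo process (position 2) is before the silver process (position 7), as required.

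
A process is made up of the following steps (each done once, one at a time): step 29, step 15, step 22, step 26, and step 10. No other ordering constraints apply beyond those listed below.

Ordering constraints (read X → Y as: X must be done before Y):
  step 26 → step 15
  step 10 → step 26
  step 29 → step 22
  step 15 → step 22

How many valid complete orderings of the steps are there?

The steps with no prerequisites are step 29, step 10; any of them can be placed first.
Systematically extending each partial ordering one step at a time and counting, there are 4 complete orderings.

4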